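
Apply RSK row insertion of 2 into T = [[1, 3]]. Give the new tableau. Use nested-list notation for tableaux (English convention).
In row 1, 2 replaces 3 (the leftmost entry greater than 2); 3 is bumped to row 2. 3 starts a new row 2. The new tableau is [[1, 2], [3]].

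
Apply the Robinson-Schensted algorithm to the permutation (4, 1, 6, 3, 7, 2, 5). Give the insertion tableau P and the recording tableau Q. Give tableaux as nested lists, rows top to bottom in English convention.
Insert each entry of the permutation into P by Schensted row insertion, recording in Q the position of each new cell.

Insert 4: appended to row 1. P = [[4]].
Insert 1: 1 bumps 4 from row 1; 4 starts row 2. P = [[1], [4]].
Insert 6: appended to row 1. P = [[1, 6], [4]].
Insert 3: 3 bumps 6 from row 1; 6 appends to row 2. P = [[1, 3], [4, 6]].
Insert 7: appended to row 1. P = [[1, 3, 7], [4, 6]].
Insert 2: 2 bumps 3 from row 1; 3 bumps 4 from row 2; 4 starts row 3. P = [[1, 2, 7], [3, 6], [4]].
Insert 5: 5 bumps 7 from row 1; 7 appends to row 2. P = [[1, 2, 5], [3, 6, 7], [4]].

So P = [[1, 2, 5], [3, 6, 7], [4]], Q = [[1, 3, 5], [2, 4, 7], [6]].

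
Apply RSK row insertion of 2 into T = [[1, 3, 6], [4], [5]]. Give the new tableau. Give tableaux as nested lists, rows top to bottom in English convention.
In row 1, 2 replaces 3 (the leftmost entry greater than 2); 3 is bumped to row 2. In row 2, 3 replaces 4 (the leftmost entry greater than 3); 4 is bumped to row 3. In row 3, 4 replaces 5 (the leftmost entry greater than 4); 5 is bumped to row 4. 5 starts a new row 4. The new tableau is [[1, 2, 6], [3], [4], [5]].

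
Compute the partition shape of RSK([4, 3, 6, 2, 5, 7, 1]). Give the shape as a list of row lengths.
[3, 2, 1, 1]

Row-insert each entry into an empty tableau.

After inserting 4: P = [[4]].
After inserting 3: P = [[3], [4]].
After inserting 6: P = [[3, 6], [4]].
After inserting 2: P = [[2, 6], [3], [4]].
After inserting 5: P = [[2, 5], [3, 6], [4]].
After inserting 7: P = [[2, 5, 7], [3, 6], [4]].
After inserting 1: P = [[1, 5, 7], [2, 6], [3], [4]].

The final insertion tableau P = [[1, 5, 7], [2, 6], [3], [4]] has shape [3, 2, 1, 1].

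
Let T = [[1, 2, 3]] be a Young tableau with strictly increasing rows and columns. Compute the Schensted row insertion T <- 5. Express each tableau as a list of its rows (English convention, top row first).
5 is larger than every entry of row 1, so it is appended to row 1. The new tableau is [[1, 2, 3, 5]].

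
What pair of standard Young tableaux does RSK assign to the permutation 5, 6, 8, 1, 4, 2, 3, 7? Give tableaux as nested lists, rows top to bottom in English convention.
P = [[1, 2, 3, 7], [4, 6, 8], [5]], Q = [[1, 2, 3, 8], [4, 5, 7], [6]]

Insert each entry of the permutation into P by Schensted row insertion, recording in Q the position of each new cell.

Insert 5: appended to row 1. P = [[5]].
Insert 6: appended to row 1. P = [[5, 6]].
Insert 8: appended to row 1. P = [[5, 6, 8]].
Insert 1: 1 bumps 5 from row 1; 5 starts row 2. P = [[1, 6, 8], [5]].
Insert 4: 4 bumps 6 from row 1; 6 appends to row 2. P = [[1, 4, 8], [5, 6]].
Insert 2: 2 bumps 4 from row 1; 4 bumps 5 from row 2; 5 starts row 3. P = [[1, 2, 8], [4, 6], [5]].
Insert 3: 3 bumps 8 from row 1; 8 appends to row 2. P = [[1, 2, 3], [4, 6, 8], [5]].
Insert 7: appended to row 1. P = [[1, 2, 3, 7], [4, 6, 8], [5]].

So P = [[1, 2, 3, 7], [4, 6, 8], [5]], Q = [[1, 2, 3, 8], [4, 5, 7], [6]].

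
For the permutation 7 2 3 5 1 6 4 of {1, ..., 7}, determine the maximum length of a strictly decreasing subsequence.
3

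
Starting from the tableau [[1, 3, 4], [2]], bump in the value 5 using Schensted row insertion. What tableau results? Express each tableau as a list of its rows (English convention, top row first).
5 is larger than every entry of row 1, so it is appended to row 1. The new tableau is [[1, 3, 4, 5], [2]].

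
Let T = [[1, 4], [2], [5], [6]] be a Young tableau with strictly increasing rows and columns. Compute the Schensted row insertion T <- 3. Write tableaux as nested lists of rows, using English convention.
In row 1, 3 replaces 4 (the leftmost entry greater than 3); 4 is bumped to row 2. 4 is appended to row 2. The new tableau is [[1, 3], [2, 4], [5], [6]].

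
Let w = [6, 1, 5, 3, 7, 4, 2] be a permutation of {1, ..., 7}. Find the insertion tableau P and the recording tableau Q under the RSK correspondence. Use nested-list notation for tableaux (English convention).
P = [[1, 2, 4], [3, 7], [5], [6]], Q = [[1, 3, 5], [2, 6], [4], [7]]

Insert each entry of the permutation into P by Schensted row insertion, recording in Q the position of each new cell.

Insert 6: appended to row 1. P = [[6]], Q = [[1]].
Insert 1: 1 bumps 6 from row 1; 6 starts row 2. P = [[1], [6]], Q = [[1], [2]].
Insert 5: appended to row 1. P = [[1, 5], [6]], Q = [[1, 3], [2]].
Insert 3: 3 bumps 5 from row 1; 5 bumps 6 from row 2; 6 starts row 3. P = [[1, 3], [5], [6]], Q = [[1, 3], [2], [4]].
Insert 7: appended to row 1. P = [[1, 3, 7], [5], [6]], Q = [[1, 3, 5], [2], [4]].
Insert 4: 4 bumps 7 from row 1; 7 appends to row 2. P = [[1, 3, 4], [5, 7], [6]], Q = [[1, 3, 5], [2, 6], [4]].
Insert 2: 2 bumps 3 from row 1; 3 bumps 5 from row 2; 5 bumps 6 from row 3; 6 starts row 4. P = [[1, 2, 4], [3, 7], [5], [6]], Q = [[1, 3, 5], [2, 6], [4], [7]].

So P = [[1, 2, 4], [3, 7], [5], [6]], Q = [[1, 3, 5], [2, 6], [4], [7]].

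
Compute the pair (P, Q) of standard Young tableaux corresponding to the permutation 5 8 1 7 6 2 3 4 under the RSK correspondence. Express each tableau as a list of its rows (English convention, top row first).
Insert each entry of the permutation into P by Schensted row insertion, recording in Q the position of each new cell.

Insert 5: appended to row 1. P = [[5]].
Insert 8: appended to row 1. P = [[5, 8]].
Insert 1: 1 bumps 5 from row 1; 5 starts row 2. P = [[1, 8], [5]].
Insert 7: 7 bumps 8 from row 1; 8 appends to row 2. P = [[1, 7], [5, 8]].
Insert 6: 6 bumps 7 from row 1; 7 bumps 8 from row 2; 8 starts row 3. P = [[1, 6], [5, 7], [8]].
Insert 2: 2 bumps 6 from row 1; 6 bumps 7 from row 2; 7 bumps 8 from row 3; 8 starts row 4. P = [[1, 2], [5, 6], [7], [8]].
Insert 3: appended to row 1. P = [[1, 2, 3], [5, 6], [7], [8]].
Insert 4: appended to row 1. P = [[1, 2, 3, 4], [5, 6], [7], [8]].

So P = [[1, 2, 3, 4], [5, 6], [7], [8]], Q = [[1, 2, 7, 8], [3, 4], [5], [6]].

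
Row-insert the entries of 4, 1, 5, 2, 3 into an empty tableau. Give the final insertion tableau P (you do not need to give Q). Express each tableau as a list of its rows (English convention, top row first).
P = [[1, 2, 3], [4, 5]]

Insert 4: appended to row 1. P = [[4]].
Insert 1: 1 bumps 4 from row 1; 4 starts row 2. P = [[1], [4]].
Insert 5: appended to row 1. P = [[1, 5], [4]].
Insert 2: 2 bumps 5 from row 1; 5 appends to row 2. P = [[1, 2], [4, 5]].
Insert 3: appended to row 1. P = [[1, 2, 3], [4, 5]].

So P = [[1, 2, 3], [4, 5]].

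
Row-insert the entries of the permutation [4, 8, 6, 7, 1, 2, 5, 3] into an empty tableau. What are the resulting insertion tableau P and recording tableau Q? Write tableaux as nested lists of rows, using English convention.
Insert each entry of the permutation into P by Schensted row insertion, recording in Q the position of each new cell.

Insert 4: appended to row 1. P = [[4]], Q = [[1]].
Insert 8: appended to row 1. P = [[4, 8]], Q = [[1, 2]].
Insert 6: 6 bumps 8 from row 1; 8 starts row 2. P = [[4, 6], [8]], Q = [[1, 2], [3]].
Insert 7: appended to row 1. P = [[4, 6, 7], [8]], Q = [[1, 2, 4], [3]].
Insert 1: 1 bumps 4 from row 1; 4 bumps 8 from row 2; 8 starts row 3. P = [[1, 6, 7], [4], [8]], Q = [[1, 2, 4], [3], [5]].
Insert 2: 2 bumps 6 from row 1; 6 appends to row 2. P = [[1, 2, 7], [4, 6], [8]], Q = [[1, 2, 4], [3, 6], [5]].
Insert 5: 5 bumps 7 from row 1; 7 appends to row 2. P = [[1, 2, 5], [4, 6, 7], [8]], Q = [[1, 2, 4], [3, 6, 7], [5]].
Insert 3: 3 bumps 5 from row 1; 5 bumps 6 from row 2; 6 bumps 8 from row 3; 8 starts row 4. P = [[1, 2, 3], [4, 5, 7], [6], [8]], Q = [[1, 2, 4], [3, 6, 7], [5], [8]].

So P = [[1, 2, 3], [4, 5, 7], [6], [8]], Q = [[1, 2, 4], [3, 6, 7], [5], [8]].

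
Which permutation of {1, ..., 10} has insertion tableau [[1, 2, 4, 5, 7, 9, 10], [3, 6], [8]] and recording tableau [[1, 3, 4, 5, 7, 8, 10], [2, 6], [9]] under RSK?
3 1 2 4 8 6 7 9 5 10

Reverse the RSK construction: for i from n down to 1, find the cell of Q containing i, remove the entry at that cell from P, and reverse-bump it up through P; the value ejected from row 1 is w(i).

Step i=10: Q has 10 at row 1, column 7; remove that cell from P, ejecting 10. So w(10) = 10. P is now [[1, 2, 4, 5, 7, 9], [3, 6], [8]].
Step i=9: Q has 9 at row 3, column 1; remove 8 from row 3 of P and reverse-bump: 8 enters row 2 and ejects 6; 6 enters row 1 and ejects 5. So w(9) = 5. P is now [[1, 2, 4, 6, 7, 9], [3, 8]].
Step i=8: Q has 8 at row 1, column 6; remove that cell from P, ejecting 9. So w(8) = 9. P is now [[1, 2, 4, 6, 7], [3, 8]].
Step i=7: Q has 7 at row 1, column 5; remove that cell from P, ejecting 7. So w(7) = 7. P is now [[1, 2, 4, 6], [3, 8]].
Step i=6: Q has 6 at row 2, column 2; remove 8 from row 2 of P and reverse-bump: 8 enters row 1 and ejects 6. So w(6) = 6. P is now [[1, 2, 4, 8], [3]].
Step i=5: Q has 5 at row 1, column 4; remove that cell from P, ejecting 8. So w(5) = 8. P is now [[1, 2, 4], [3]].
Step i=4: Q has 4 at row 1, column 3; remove that cell from P, ejecting 4. So w(4) = 4. P is now [[1, 2], [3]].
Step i=3: Q has 3 at row 1, column 2; remove that cell from P, ejecting 2. So w(3) = 2. P is now [[1], [3]].
Step i=2: Q has 2 at row 2, column 1; remove 3 from row 2 of P and reverse-bump: 3 enters row 1 and ejects 1. So w(2) = 1. P is now [[3]].
Step i=1: Q has 1 at row 1, column 1; remove that cell from P, ejecting 3. So w(1) = 3. P is now [].

So w = 3 1 2 4 8 6 7 9 5 10.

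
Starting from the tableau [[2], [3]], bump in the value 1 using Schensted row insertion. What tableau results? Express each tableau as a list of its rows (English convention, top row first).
[[1], [2], [3]]

In row 1, 1 replaces 2 (the leftmost entry greater than 1); 2 is bumped to row 2. In row 2, 2 replaces 3 (the leftmost entry greater than 2); 3 is bumped to row 3. 3 starts a new row 3. The new tableau is [[1], [2], [3]].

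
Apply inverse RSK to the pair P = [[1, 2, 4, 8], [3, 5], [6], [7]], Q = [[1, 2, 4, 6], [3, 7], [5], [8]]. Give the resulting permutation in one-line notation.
Reverse RSK: for i = n, n-1, ..., 1, locate i in Q, remove the corresponding corner cell from P, and reverse-bump its entry up through P; the value ejected from row 1 is w(i).

So w = 1 7 3 6 2 8 5 4.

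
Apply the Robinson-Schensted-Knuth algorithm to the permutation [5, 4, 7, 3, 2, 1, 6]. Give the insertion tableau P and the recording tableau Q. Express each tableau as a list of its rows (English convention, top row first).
P = [[1, 6], [2, 7], [3], [4], [5]], Q = [[1, 3], [2, 7], [4], [5], [6]]

Insert each entry of the permutation into P by Schensted row insertion, recording in Q the position of each new cell.

Insert 5: appended to row 1. P = [[5]].
Insert 4: 4 bumps 5 from row 1; 5 starts row 2. P = [[4], [5]].
Insert 7: appended to row 1. P = [[4, 7], [5]].
Insert 3: 3 bumps 4 from row 1; 4 bumps 5 from row 2; 5 starts row 3. P = [[3, 7], [4], [5]].
Insert 2: 2 bumps 3 from row 1; 3 bumps 4 from row 2; 4 bumps 5 from row 3; 5 starts row 4. P = [[2, 7], [3], [4], [5]].
Insert 1: 1 bumps 2 from row 1; 2 bumps 3 from row 2; 3 bumps 4 from row 3; 4 bumps 5 from row 4; 5 starts row 5. P = [[1, 7], [2], [3], [4], [5]].
Insert 6: 6 bumps 7 from row 1; 7 appends to row 2. P = [[1, 6], [2, 7], [3], [4], [5]].

So P = [[1, 6], [2, 7], [3], [4], [5]], Q = [[1, 3], [2, 7], [4], [5], [6]].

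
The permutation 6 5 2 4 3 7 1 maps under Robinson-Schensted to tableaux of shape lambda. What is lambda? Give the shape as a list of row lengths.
Row-insert each entry into an empty tableau.

After inserting 6: P = [[6]].
After inserting 5: P = [[5], [6]].
After inserting 2: P = [[2], [5], [6]].
After inserting 4: P = [[2, 4], [5], [6]].
After inserting 3: P = [[2, 3], [4], [5], [6]].
After inserting 7: P = [[2, 3, 7], [4], [5], [6]].
After inserting 1: P = [[1, 3, 7], [2], [4], [5], [6]].

The final insertion tableau P = [[1, 3, 7], [2], [4], [5], [6]] has shape [3, 1, 1, 1, 1].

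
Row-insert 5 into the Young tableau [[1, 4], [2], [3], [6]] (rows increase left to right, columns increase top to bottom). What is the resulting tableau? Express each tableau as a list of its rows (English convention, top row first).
5 is larger than every entry of row 1, so it is appended to row 1. The new tableau is [[1, 4, 5], [2], [3], [6]].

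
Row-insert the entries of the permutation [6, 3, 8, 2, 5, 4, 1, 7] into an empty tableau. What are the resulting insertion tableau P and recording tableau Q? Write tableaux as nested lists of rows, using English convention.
P = [[1, 4, 7], [2, 5], [3, 8], [6]], Q = [[1, 3, 8], [2, 5], [4, 6], [7]]

Insert each entry of the permutation into P by Schensted row insertion, recording in Q the position of each new cell.

Insert 6: appended to row 1. P = [[6]].
Insert 3: 3 bumps 6 from row 1; 6 starts row 2. P = [[3], [6]].
Insert 8: appended to row 1. P = [[3, 8], [6]].
Insert 2: 2 bumps 3 from row 1; 3 bumps 6 from row 2; 6 starts row 3. P = [[2, 8], [3], [6]].
Insert 5: 5 bumps 8 from row 1; 8 appends to row 2. P = [[2, 5], [3, 8], [6]].
Insert 4: 4 bumps 5 from row 1; 5 bumps 8 from row 2; 8 appends to row 3. P = [[2, 4], [3, 5], [6, 8]].
Insert 1: 1 bumps 2 from row 1; 2 bumps 3 from row 2; 3 bumps 6 from row 3; 6 starts row 4. P = [[1, 4], [2, 5], [3, 8], [6]].
Insert 7: appended to row 1. P = [[1, 4, 7], [2, 5], [3, 8], [6]].

So P = [[1, 4, 7], [2, 5], [3, 8], [6]], Q = [[1, 3, 8], [2, 5], [4, 6], [7]].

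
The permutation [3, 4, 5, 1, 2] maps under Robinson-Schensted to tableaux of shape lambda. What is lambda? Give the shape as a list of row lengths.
[3, 2]

Row-insert each entry into an empty tableau.

After inserting 3: P = [[3]].
After inserting 4: P = [[3, 4]].
After inserting 5: P = [[3, 4, 5]].
After inserting 1: P = [[1, 4, 5], [3]].
After inserting 2: P = [[1, 2, 5], [3, 4]].

The final insertion tableau P = [[1, 2, 5], [3, 4]] has shape [3, 2].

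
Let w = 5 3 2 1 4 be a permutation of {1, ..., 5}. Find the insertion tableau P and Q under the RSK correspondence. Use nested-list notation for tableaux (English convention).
Insert each entry of the permutation into P by Schensted row insertion, recording in Q the position of each new cell.

After inserting 5: P = [[5]].
After inserting 3: P = [[3], [5]].
After inserting 2: P = [[2], [3], [5]].
After inserting 1: P = [[1], [2], [3], [5]].
After inserting 4: P = [[1, 4], [2], [3], [5]].

So P = [[1, 4], [2], [3], [5]], Q = [[1, 5], [2], [3], [4]].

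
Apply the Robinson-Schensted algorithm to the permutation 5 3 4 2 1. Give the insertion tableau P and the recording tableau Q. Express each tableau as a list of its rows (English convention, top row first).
P = [[1, 4], [2], [3], [5]], Q = [[1, 3], [2], [4], [5]]

Insert each entry of the permutation into P by Schensted row insertion, recording in Q the position of each new cell.

Insert 5: appended to row 1. P = [[5]].
Insert 3: 3 bumps 5 from row 1; 5 starts row 2. P = [[3], [5]].
Insert 4: appended to row 1. P = [[3, 4], [5]].
Insert 2: 2 bumps 3 from row 1; 3 bumps 5 from row 2; 5 starts row 3. P = [[2, 4], [3], [5]].
Insert 1: 1 bumps 2 from row 1; 2 bumps 3 from row 2; 3 bumps 5 from row 3; 5 starts row 4. P = [[1, 4], [2], [3], [5]].

So P = [[1, 4], [2], [3], [5]], Q = [[1, 3], [2], [4], [5]].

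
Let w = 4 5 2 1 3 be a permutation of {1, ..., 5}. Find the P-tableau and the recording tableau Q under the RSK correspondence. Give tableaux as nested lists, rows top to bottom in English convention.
P = [[1, 3], [2, 5], [4]], Q = [[1, 2], [3, 5], [4]]

Insert each entry of the permutation into P by Schensted row insertion, recording in Q the position of each new cell.

Insert 4: appended to row 1. P = [[4]].
Insert 5: appended to row 1. P = [[4, 5]].
Insert 2: 2 bumps 4 from row 1; 4 starts row 2. P = [[2, 5], [4]].
Insert 1: 1 bumps 2 from row 1; 2 bumps 4 from row 2; 4 starts row 3. P = [[1, 5], [2], [4]].
Insert 3: 3 bumps 5 from row 1; 5 appends to row 2. P = [[1, 3], [2, 5], [4]].

So P = [[1, 3], [2, 5], [4]], Q = [[1, 2], [3, 5], [4]].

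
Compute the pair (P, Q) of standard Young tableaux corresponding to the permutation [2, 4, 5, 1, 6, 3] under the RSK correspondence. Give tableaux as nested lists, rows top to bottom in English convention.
Insert each entry of the permutation into P by Schensted row insertion, recording in Q the position of each new cell.

Insert 2: appended to row 1. P = [[2]], Q = [[1]].
Insert 4: appended to row 1. P = [[2, 4]], Q = [[1, 2]].
Insert 5: appended to row 1. P = [[2, 4, 5]], Q = [[1, 2, 3]].
Insert 1: 1 bumps 2 from row 1; 2 starts row 2. P = [[1, 4, 5], [2]], Q = [[1, 2, 3], [4]].
Insert 6: appended to row 1. P = [[1, 4, 5, 6], [2]], Q = [[1, 2, 3, 5], [4]].
Insert 3: 3 bumps 4 from row 1; 4 appends to row 2. P = [[1, 3, 5, 6], [2, 4]], Q = [[1, 2, 3, 5], [4, 6]].

So P = [[1, 3, 5, 6], [2, 4]], Q = [[1, 2, 3, 5], [4, 6]].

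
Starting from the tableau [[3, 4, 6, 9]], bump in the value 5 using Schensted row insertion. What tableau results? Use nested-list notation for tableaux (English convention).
[[3, 4, 5, 9], [6]]

In row 1, 5 replaces 6 (the leftmost entry greater than 5); 6 is bumped to row 2. 6 starts a new row 2. The new tableau is [[3, 4, 5, 9], [6]].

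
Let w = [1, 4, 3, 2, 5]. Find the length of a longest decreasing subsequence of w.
3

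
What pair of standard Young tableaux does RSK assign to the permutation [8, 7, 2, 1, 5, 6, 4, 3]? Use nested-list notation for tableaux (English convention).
P = [[1, 3, 6], [2, 4], [5], [7], [8]], Q = [[1, 5, 6], [2, 7], [3], [4], [8]]

Insert each entry of the permutation into P by Schensted row insertion, recording in Q the position of each new cell.

Insert 8: appended to row 1. P = [[8]].
Insert 7: 7 bumps 8 from row 1; 8 starts row 2. P = [[7], [8]].
Insert 2: 2 bumps 7 from row 1; 7 bumps 8 from row 2; 8 starts row 3. P = [[2], [7], [8]].
Insert 1: 1 bumps 2 from row 1; 2 bumps 7 from row 2; 7 bumps 8 from row 3; 8 starts row 4. P = [[1], [2], [7], [8]].
Insert 5: appended to row 1. P = [[1, 5], [2], [7], [8]].
Insert 6: appended to row 1. P = [[1, 5, 6], [2], [7], [8]].
Insert 4: 4 bumps 5 from row 1; 5 appends to row 2. P = [[1, 4, 6], [2, 5], [7], [8]].
Insert 3: 3 bumps 4 from row 1; 4 bumps 5 from row 2; 5 bumps 7 from row 3; 7 bumps 8 from row 4; 8 starts row 5. P = [[1, 3, 6], [2, 4], [5], [7], [8]].

So P = [[1, 3, 6], [2, 4], [5], [7], [8]], Q = [[1, 5, 6], [2, 7], [3], [4], [8]].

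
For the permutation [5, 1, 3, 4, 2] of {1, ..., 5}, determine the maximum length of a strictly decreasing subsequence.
3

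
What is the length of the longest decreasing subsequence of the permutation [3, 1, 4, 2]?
2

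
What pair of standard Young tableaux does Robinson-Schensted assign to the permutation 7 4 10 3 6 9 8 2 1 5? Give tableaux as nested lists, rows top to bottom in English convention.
Insert each entry of the permutation into P by Schensted row insertion, recording in Q the position of each new cell.

Insert 7: appended to row 1. P = [[7]].
Insert 4: 4 bumps 7 from row 1; 7 starts row 2. P = [[4], [7]].
Insert 10: appended to row 1. P = [[4, 10], [7]].
Insert 3: 3 bumps 4 from row 1; 4 bumps 7 from row 2; 7 starts row 3. P = [[3, 10], [4], [7]].
Insert 6: 6 bumps 10 from row 1; 10 appends to row 2. P = [[3, 6], [4, 10], [7]].
Insert 9: appended to row 1. P = [[3, 6, 9], [4, 10], [7]].
Insert 8: 8 bumps 9 from row 1; 9 bumps 10 from row 2; 10 appends to row 3. P = [[3, 6, 8], [4, 9], [7, 10]].
Insert 2: 2 bumps 3 from row 1; 3 bumps 4 from row 2; 4 bumps 7 from row 3; 7 starts row 4. P = [[2, 6, 8], [3, 9], [4, 10], [7]].
Insert 1: 1 bumps 2 from row 1; 2 bumps 3 from row 2; 3 bumps 4 from row 3; 4 bumps 7 from row 4; 7 starts row 5. P = [[1, 6, 8], [2, 9], [3, 10], [4], [7]].
Insert 5: 5 bumps 6 from row 1; 6 bumps 9 from row 2; 9 bumps 10 from row 3; 10 appends to row 4. P = [[1, 5, 8], [2, 6], [3, 9], [4, 10], [7]].

So P = [[1, 5, 8], [2, 6], [3, 9], [4, 10], [7]], Q = [[1, 3, 6], [2, 5], [4, 7], [8, 10], [9]].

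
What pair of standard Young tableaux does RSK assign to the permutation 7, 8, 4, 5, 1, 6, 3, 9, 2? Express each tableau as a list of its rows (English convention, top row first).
P = [[1, 2, 6, 9], [3, 5], [4, 8], [7]], Q = [[1, 2, 6, 8], [3, 4], [5, 7], [9]]

Insert each entry of the permutation into P by Schensted row insertion, recording in Q the position of each new cell.

Insert 7: appended to row 1. P = [[7]], Q = [[1]].
Insert 8: appended to row 1. P = [[7, 8]], Q = [[1, 2]].
Insert 4: 4 bumps 7 from row 1; 7 starts row 2. P = [[4, 8], [7]], Q = [[1, 2], [3]].
Insert 5: 5 bumps 8 from row 1; 8 appends to row 2. P = [[4, 5], [7, 8]], Q = [[1, 2], [3, 4]].
Insert 1: 1 bumps 4 from row 1; 4 bumps 7 from row 2; 7 starts row 3. P = [[1, 5], [4, 8], [7]], Q = [[1, 2], [3, 4], [5]].
Insert 6: appended to row 1. P = [[1, 5, 6], [4, 8], [7]], Q = [[1, 2, 6], [3, 4], [5]].
Insert 3: 3 bumps 5 from row 1; 5 bumps 8 from row 2; 8 appends to row 3. P = [[1, 3, 6], [4, 5], [7, 8]], Q = [[1, 2, 6], [3, 4], [5, 7]].
Insert 9: appended to row 1. P = [[1, 3, 6, 9], [4, 5], [7, 8]], Q = [[1, 2, 6, 8], [3, 4], [5, 7]].
Insert 2: 2 bumps 3 from row 1; 3 bumps 4 from row 2; 4 bumps 7 from row 3; 7 starts row 4. P = [[1, 2, 6, 9], [3, 5], [4, 8], [7]], Q = [[1, 2, 6, 8], [3, 4], [5, 7], [9]].

So P = [[1, 2, 6, 9], [3, 5], [4, 8], [7]], Q = [[1, 2, 6, 8], [3, 4], [5, 7], [9]].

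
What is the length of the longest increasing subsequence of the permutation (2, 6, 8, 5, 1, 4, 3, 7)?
3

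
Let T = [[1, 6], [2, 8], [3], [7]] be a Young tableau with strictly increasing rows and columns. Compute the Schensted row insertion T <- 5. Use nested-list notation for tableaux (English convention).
[[1, 5], [2, 6], [3, 8], [7]]

In row 1, 5 replaces 6 (the leftmost entry greater than 5); 6 is bumped to row 2. In row 2, 6 replaces 8 (the leftmost entry greater than 6); 8 is bumped to row 3. 8 is appended to row 3. The new tableau is [[1, 5], [2, 6], [3, 8], [7]].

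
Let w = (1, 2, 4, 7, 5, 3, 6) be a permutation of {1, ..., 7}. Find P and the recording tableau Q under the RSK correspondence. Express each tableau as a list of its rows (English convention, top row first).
P = [[1, 2, 3, 5, 6], [4], [7]], Q = [[1, 2, 3, 4, 7], [5], [6]]

Insert each entry of the permutation into P by Schensted row insertion, recording in Q the position of each new cell.

Insert 1: appended to row 1. P = [[1]], Q = [[1]].
Insert 2: appended to row 1. P = [[1, 2]], Q = [[1, 2]].
Insert 4: appended to row 1. P = [[1, 2, 4]], Q = [[1, 2, 3]].
Insert 7: appended to row 1. P = [[1, 2, 4, 7]], Q = [[1, 2, 3, 4]].
Insert 5: 5 bumps 7 from row 1; 7 starts row 2. P = [[1, 2, 4, 5], [7]], Q = [[1, 2, 3, 4], [5]].
Insert 3: 3 bumps 4 from row 1; 4 bumps 7 from row 2; 7 starts row 3. P = [[1, 2, 3, 5], [4], [7]], Q = [[1, 2, 3, 4], [5], [6]].
Insert 6: appended to row 1. P = [[1, 2, 3, 5, 6], [4], [7]], Q = [[1, 2, 3, 4, 7], [5], [6]].

So P = [[1, 2, 3, 5, 6], [4], [7]], Q = [[1, 2, 3, 4, 7], [5], [6]].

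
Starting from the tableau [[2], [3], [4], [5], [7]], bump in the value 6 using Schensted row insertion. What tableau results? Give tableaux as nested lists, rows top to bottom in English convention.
[[2, 6], [3], [4], [5], [7]]

6 is larger than every entry of row 1, so it is appended to row 1. The new tableau is [[2, 6], [3], [4], [5], [7]].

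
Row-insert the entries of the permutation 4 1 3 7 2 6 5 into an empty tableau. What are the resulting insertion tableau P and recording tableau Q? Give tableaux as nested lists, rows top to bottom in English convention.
Insert each entry of the permutation into P by Schensted row insertion, recording in Q the position of each new cell.

Insert 4: appended to row 1. P = [[4]], Q = [[1]].
Insert 1: 1 bumps 4 from row 1; 4 starts row 2. P = [[1], [4]], Q = [[1], [2]].
Insert 3: appended to row 1. P = [[1, 3], [4]], Q = [[1, 3], [2]].
Insert 7: appended to row 1. P = [[1, 3, 7], [4]], Q = [[1, 3, 4], [2]].
Insert 2: 2 bumps 3 from row 1; 3 bumps 4 from row 2; 4 starts row 3. P = [[1, 2, 7], [3], [4]], Q = [[1, 3, 4], [2], [5]].
Insert 6: 6 bumps 7 from row 1; 7 appends to row 2. P = [[1, 2, 6], [3, 7], [4]], Q = [[1, 3, 4], [2, 6], [5]].
Insert 5: 5 bumps 6 from row 1; 6 bumps 7 from row 2; 7 appends to row 3. P = [[1, 2, 5], [3, 6], [4, 7]], Q = [[1, 3, 4], [2, 6], [5, 7]].

So P = [[1, 2, 5], [3, 6], [4, 7]], Q = [[1, 3, 4], [2, 6], [5, 7]].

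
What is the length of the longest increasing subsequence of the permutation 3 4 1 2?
2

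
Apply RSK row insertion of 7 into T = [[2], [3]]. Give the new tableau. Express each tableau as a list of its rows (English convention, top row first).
7 is larger than every entry of row 1, so it is appended to row 1. The new tableau is [[2, 7], [3]].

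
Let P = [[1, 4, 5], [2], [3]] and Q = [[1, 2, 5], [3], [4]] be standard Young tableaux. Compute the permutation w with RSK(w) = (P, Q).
Reverse the RSK construction: for i from n down to 1, find the cell of Q containing i, remove the entry at that cell from P, and reverse-bump it up through P; the value ejected from row 1 is w(i).

Step i=5: Q has 5 at row 1, column 3; remove that cell from P, ejecting 5. So w(5) = 5. P is now [[1, 4], [2], [3]].
Step i=4: Q has 4 at row 3, column 1; remove 3 from row 3 of P and reverse-bump: 3 enters row 2 and ejects 2; 2 enters row 1 and ejects 1. So w(4) = 1. P is now [[2, 4], [3]].
Step i=3: Q has 3 at row 2, column 1; remove 3 from row 2 of P and reverse-bump: 3 enters row 1 and ejects 2. So w(3) = 2. P is now [[3, 4]].
Step i=2: Q has 2 at row 1, column 2; remove that cell from P, ejecting 4. So w(2) = 4. P is now [[3]].
Step i=1: Q has 1 at row 1, column 1; remove that cell from P, ejecting 3. So w(1) = 3. P is now [].

So w = 3 4 2 1 5.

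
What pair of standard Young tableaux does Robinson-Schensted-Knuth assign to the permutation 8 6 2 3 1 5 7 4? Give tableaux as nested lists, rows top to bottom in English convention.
P = [[1, 3, 4, 7], [2, 5], [6], [8]], Q = [[1, 4, 6, 7], [2, 8], [3], [5]]

Insert each entry of the permutation into P by Schensted row insertion, recording in Q the position of each new cell.

Insert 8: appended to row 1. P = [[8]], Q = [[1]].
Insert 6: 6 bumps 8 from row 1; 8 starts row 2. P = [[6], [8]], Q = [[1], [2]].
Insert 2: 2 bumps 6 from row 1; 6 bumps 8 from row 2; 8 starts row 3. P = [[2], [6], [8]], Q = [[1], [2], [3]].
Insert 3: appended to row 1. P = [[2, 3], [6], [8]], Q = [[1, 4], [2], [3]].
Insert 1: 1 bumps 2 from row 1; 2 bumps 6 from row 2; 6 bumps 8 from row 3; 8 starts row 4. P = [[1, 3], [2], [6], [8]], Q = [[1, 4], [2], [3], [5]].
Insert 5: appended to row 1. P = [[1, 3, 5], [2], [6], [8]], Q = [[1, 4, 6], [2], [3], [5]].
Insert 7: appended to row 1. P = [[1, 3, 5, 7], [2], [6], [8]], Q = [[1, 4, 6, 7], [2], [3], [5]].
Insert 4: 4 bumps 5 from row 1; 5 appends to row 2. P = [[1, 3, 4, 7], [2, 5], [6], [8]], Q = [[1, 4, 6, 7], [2, 8], [3], [5]].

So P = [[1, 3, 4, 7], [2, 5], [6], [8]], Q = [[1, 4, 6, 7], [2, 8], [3], [5]].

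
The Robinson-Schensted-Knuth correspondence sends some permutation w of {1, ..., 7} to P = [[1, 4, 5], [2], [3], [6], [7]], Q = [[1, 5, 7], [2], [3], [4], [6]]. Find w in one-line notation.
Reverse the RSK construction: for i from n down to 1, find the cell of Q containing i, remove the entry at that cell from P, and reverse-bump it up through P; the value ejected from row 1 is w(i).

Step i=7: Q has 7 at row 1, column 3; remove that cell from P, ejecting 5. So w(7) = 5. P is now [[1, 4], [2], [3], [6], [7]].
Step i=6: Q has 6 at row 5, column 1; remove 7 from row 5 of P and reverse-bump: 7 enters row 4 and ejects 6; 6 enters row 3 and ejects 3; 3 enters row 2 and ejects 2; 2 enters row 1 and ejects 1. So w(6) = 1. P is now [[2, 4], [3], [6], [7]].
Step i=5: Q has 5 at row 1, column 2; remove that cell from P, ejecting 4. So w(5) = 4. P is now [[2], [3], [6], [7]].
Step i=4: Q has 4 at row 4, column 1; remove 7 from row 4 of P and reverse-bump: 7 enters row 3 and ejects 6; 6 enters row 2 and ejects 3; 3 enters row 1 and ejects 2. So w(4) = 2. P is now [[3], [6], [7]].
Step i=3: Q has 3 at row 3, column 1; remove 7 from row 3 of P and reverse-bump: 7 enters row 2 and ejects 6; 6 enters row 1 and ejects 3. So w(3) = 3. P is now [[6], [7]].
Step i=2: Q has 2 at row 2, column 1; remove 7 from row 2 of P and reverse-bump: 7 enters row 1 and ejects 6. So w(2) = 6. P is now [[7]].
Step i=1: Q has 1 at row 1, column 1; remove that cell from P, ejecting 7. So w(1) = 7. P is now [].

So w = 7 6 3 2 4 1 5.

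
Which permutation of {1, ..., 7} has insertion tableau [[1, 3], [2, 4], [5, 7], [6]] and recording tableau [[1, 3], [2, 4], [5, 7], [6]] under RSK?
Reverse RSK: for i = n, n-1, ..., 1, locate i in Q, remove the corresponding corner cell from P, and reverse-bump its entry up through P; the value ejected from row 1 is w(i).

So w = 6 2 7 5 4 1 3.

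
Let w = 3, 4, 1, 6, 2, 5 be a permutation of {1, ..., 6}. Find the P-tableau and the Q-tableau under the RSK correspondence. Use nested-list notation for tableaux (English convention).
P = [[1, 2, 5], [3, 4, 6]], Q = [[1, 2, 4], [3, 5, 6]]

Insert each entry of the permutation into P by Schensted row insertion, recording in Q the position of each new cell.

Insert 3: appended to row 1. P = [[3]].
Insert 4: appended to row 1. P = [[3, 4]].
Insert 1: 1 bumps 3 from row 1; 3 starts row 2. P = [[1, 4], [3]].
Insert 6: appended to row 1. P = [[1, 4, 6], [3]].
Insert 2: 2 bumps 4 from row 1; 4 appends to row 2. P = [[1, 2, 6], [3, 4]].
Insert 5: 5 bumps 6 from row 1; 6 appends to row 2. P = [[1, 2, 5], [3, 4, 6]].

So P = [[1, 2, 5], [3, 4, 6]], Q = [[1, 2, 4], [3, 5, 6]].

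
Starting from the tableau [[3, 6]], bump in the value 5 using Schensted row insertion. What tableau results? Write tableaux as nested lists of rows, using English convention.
In row 1, 5 replaces 6 (the leftmost entry greater than 5); 6 is bumped to row 2. 6 starts a new row 2. The new tableau is [[3, 5], [6]].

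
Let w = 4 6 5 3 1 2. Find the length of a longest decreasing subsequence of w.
4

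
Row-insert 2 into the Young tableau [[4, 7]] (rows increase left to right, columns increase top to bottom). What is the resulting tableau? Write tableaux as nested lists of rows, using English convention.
[[2, 7], [4]]

In row 1, 2 replaces 4 (the leftmost entry greater than 2); 4 is bumped to row 2. 4 starts a new row 2. The new tableau is [[2, 7], [4]].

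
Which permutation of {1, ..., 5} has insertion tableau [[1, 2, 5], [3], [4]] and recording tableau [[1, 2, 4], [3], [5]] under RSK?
Reverse the RSK construction: for i from n down to 1, find the cell of Q containing i, remove the entry at that cell from P, and reverse-bump it up through P; the value ejected from row 1 is w(i).

Step i=5: Q has 5 at row 3, column 1; remove 4 from row 3 of P and reverse-bump: 4 enters row 2 and ejects 3; 3 enters row 1 and ejects 2. So w(5) = 2. P is now [[1, 3, 5], [4]].
Step i=4: Q has 4 at row 1, column 3; remove that cell from P, ejecting 5. So w(4) = 5. P is now [[1, 3], [4]].
Step i=3: Q has 3 at row 2, column 1; remove 4 from row 2 of P and reverse-bump: 4 enters row 1 and ejects 3. So w(3) = 3. P is now [[1, 4]].
Step i=2: Q has 2 at row 1, column 2; remove that cell from P, ejecting 4. So w(2) = 4. P is now [[1]].
Step i=1: Q has 1 at row 1, column 1; remove that cell from P, ejecting 1. So w(1) = 1. P is now [].

So w = 1 4 3 5 2.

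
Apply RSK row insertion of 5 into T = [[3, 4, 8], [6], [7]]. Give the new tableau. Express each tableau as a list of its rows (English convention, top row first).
In row 1, 5 replaces 8 (the leftmost entry greater than 5); 8 is bumped to row 2. 8 is appended to row 2. The new tableau is [[3, 4, 5], [6, 8], [7]].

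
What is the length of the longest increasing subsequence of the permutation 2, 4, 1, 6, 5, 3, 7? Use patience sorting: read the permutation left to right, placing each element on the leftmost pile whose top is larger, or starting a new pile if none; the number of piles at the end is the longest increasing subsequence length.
2: new pile. tops = [2]
4: new pile. tops = [2, 4]
1: onto pile 1 (replacing 2). tops = [1, 4]
6: new pile. tops = [1, 4, 6]
5: onto pile 3 (replacing 6). tops = [1, 4, 5]
3: onto pile 2 (replacing 4). tops = [1, 3, 5]
7: new pile. tops = [1, 3, 5, 7]

4 piles, so the longest increasing subsequence has length 4.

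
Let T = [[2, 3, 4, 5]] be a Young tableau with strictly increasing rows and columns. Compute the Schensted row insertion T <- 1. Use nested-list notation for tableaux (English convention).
[[1, 3, 4, 5], [2]]

In row 1, 1 replaces 2 (the leftmost entry greater than 1); 2 is bumped to row 2. 2 starts a new row 2. The new tableau is [[1, 3, 4, 5], [2]].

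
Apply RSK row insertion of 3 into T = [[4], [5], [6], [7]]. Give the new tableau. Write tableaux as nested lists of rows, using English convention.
In row 1, 3 replaces 4 (the leftmost entry greater than 3); 4 is bumped to row 2. In row 2, 4 replaces 5 (the leftmost entry greater than 4); 5 is bumped to row 3. In row 3, 5 replaces 6 (the leftmost entry greater than 5); 6 is bumped to row 4. In row 4, 6 replaces 7 (the leftmost entry greater than 6); 7 is bumped to row 5. 7 starts a new row 5. The new tableau is [[3], [4], [5], [6], [7]].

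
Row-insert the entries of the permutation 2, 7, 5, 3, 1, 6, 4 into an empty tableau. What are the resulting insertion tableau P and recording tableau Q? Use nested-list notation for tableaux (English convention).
Insert each entry of the permutation into P by Schensted row insertion, recording in Q the position of each new cell.

Insert 2: appended to row 1. P = [[2]].
Insert 7: appended to row 1. P = [[2, 7]].
Insert 5: 5 bumps 7 from row 1; 7 starts row 2. P = [[2, 5], [7]].
Insert 3: 3 bumps 5 from row 1; 5 bumps 7 from row 2; 7 starts row 3. P = [[2, 3], [5], [7]].
Insert 1: 1 bumps 2 from row 1; 2 bumps 5 from row 2; 5 bumps 7 from row 3; 7 starts row 4. P = [[1, 3], [2], [5], [7]].
Insert 6: appended to row 1. P = [[1, 3, 6], [2], [5], [7]].
Insert 4: 4 bumps 6 from row 1; 6 appends to row 2. P = [[1, 3, 4], [2, 6], [5], [7]].

So P = [[1, 3, 4], [2, 6], [5], [7]], Q = [[1, 2, 6], [3, 7], [4], [5]].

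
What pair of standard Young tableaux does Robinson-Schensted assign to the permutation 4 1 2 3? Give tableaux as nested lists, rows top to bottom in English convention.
Insert each entry of the permutation into P by Schensted row insertion, recording in Q the position of each new cell.

Insert 4: appended to row 1. P = [[4]], Q = [[1]].
Insert 1: 1 bumps 4 from row 1; 4 starts row 2. P = [[1], [4]], Q = [[1], [2]].
Insert 2: appended to row 1. P = [[1, 2], [4]], Q = [[1, 3], [2]].
Insert 3: appended to row 1. P = [[1, 2, 3], [4]], Q = [[1, 3, 4], [2]].

So P = [[1, 2, 3], [4]], Q = [[1, 3, 4], [2]].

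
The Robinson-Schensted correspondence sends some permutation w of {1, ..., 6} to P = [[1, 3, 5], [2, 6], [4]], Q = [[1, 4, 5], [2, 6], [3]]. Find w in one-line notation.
Reverse the RSK construction: for i from n down to 1, find the cell of Q containing i, remove the entry at that cell from P, and reverse-bump it up through P; the value ejected from row 1 is w(i).

Step i=6: Q has 6 at row 2, column 2; remove 6 from row 2 of P and reverse-bump: 6 enters row 1 and ejects 5. So w(6) = 5. P is now [[1, 3, 6], [2], [4]].
Step i=5: Q has 5 at row 1, column 3; remove that cell from P, ejecting 6. So w(5) = 6. P is now [[1, 3], [2], [4]].
Step i=4: Q has 4 at row 1, column 2; remove that cell from P, ejecting 3. So w(4) = 3. P is now [[1], [2], [4]].
Step i=3: Q has 3 at row 3, column 1; remove 4 from row 3 of P and reverse-bump: 4 enters row 2 and ejects 2; 2 enters row 1 and ejects 1. So w(3) = 1. P is now [[2], [4]].
Step i=2: Q has 2 at row 2, column 1; remove 4 from row 2 of P and reverse-bump: 4 enters row 1 and ejects 2. So w(2) = 2. P is now [[4]].
Step i=1: Q has 1 at row 1, column 1; remove that cell from P, ejecting 4. So w(1) = 4. P is now [].

So w = 4 2 1 3 6 5.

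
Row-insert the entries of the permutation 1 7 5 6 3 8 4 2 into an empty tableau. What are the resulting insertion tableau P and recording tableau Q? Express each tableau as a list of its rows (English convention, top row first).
P = [[1, 2, 4, 8], [3, 6], [5], [7]], Q = [[1, 2, 4, 6], [3, 7], [5], [8]]

Insert each entry of the permutation into P by Schensted row insertion, recording in Q the position of each new cell.

Insert 1: appended to row 1. P = [[1]], Q = [[1]].
Insert 7: appended to row 1. P = [[1, 7]], Q = [[1, 2]].
Insert 5: 5 bumps 7 from row 1; 7 starts row 2. P = [[1, 5], [7]], Q = [[1, 2], [3]].
Insert 6: appended to row 1. P = [[1, 5, 6], [7]], Q = [[1, 2, 4], [3]].
Insert 3: 3 bumps 5 from row 1; 5 bumps 7 from row 2; 7 starts row 3. P = [[1, 3, 6], [5], [7]], Q = [[1, 2, 4], [3], [5]].
Insert 8: appended to row 1. P = [[1, 3, 6, 8], [5], [7]], Q = [[1, 2, 4, 6], [3], [5]].
Insert 4: 4 bumps 6 from row 1; 6 appends to row 2. P = [[1, 3, 4, 8], [5, 6], [7]], Q = [[1, 2, 4, 6], [3, 7], [5]].
Insert 2: 2 bumps 3 from row 1; 3 bumps 5 from row 2; 5 bumps 7 from row 3; 7 starts row 4. P = [[1, 2, 4, 8], [3, 6], [5], [7]], Q = [[1, 2, 4, 6], [3, 7], [5], [8]].

So P = [[1, 2, 4, 8], [3, 6], [5], [7]], Q = [[1, 2, 4, 6], [3, 7], [5], [8]].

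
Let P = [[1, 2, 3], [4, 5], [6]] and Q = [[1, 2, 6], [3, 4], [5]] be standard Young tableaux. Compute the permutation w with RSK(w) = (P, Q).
4 6 1 5 2 3

Reverse the RSK construction: for i from n down to 1, find the cell of Q containing i, remove the entry at that cell from P, and reverse-bump it up through P; the value ejected from row 1 is w(i).

Step i=6: Q has 6 at row 1, column 3; remove that cell from P, ejecting 3. So w(6) = 3. P is now [[1, 2], [4, 5], [6]].
Step i=5: Q has 5 at row 3, column 1; remove 6 from row 3 of P and reverse-bump: 6 enters row 2 and ejects 5; 5 enters row 1 and ejects 2. So w(5) = 2. P is now [[1, 5], [4, 6]].
Step i=4: Q has 4 at row 2, column 2; remove 6 from row 2 of P and reverse-bump: 6 enters row 1 and ejects 5. So w(4) = 5. P is now [[1, 6], [4]].
Step i=3: Q has 3 at row 2, column 1; remove 4 from row 2 of P and reverse-bump: 4 enters row 1 and ejects 1. So w(3) = 1. P is now [[4, 6]].
Step i=2: Q has 2 at row 1, column 2; remove that cell from P, ejecting 6. So w(2) = 6. P is now [[4]].
Step i=1: Q has 1 at row 1, column 1; remove that cell from P, ejecting 4. So w(1) = 4. P is now [].

So w = 4 6 1 5 2 3.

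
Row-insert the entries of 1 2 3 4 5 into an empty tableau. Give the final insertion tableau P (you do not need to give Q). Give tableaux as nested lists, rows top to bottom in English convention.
P = [[1, 2, 3, 4, 5]]

After inserting 1: P = [[1]].
After inserting 2: P = [[1, 2]].
After inserting 3: P = [[1, 2, 3]].
After inserting 4: P = [[1, 2, 3, 4]].
After inserting 5: P = [[1, 2, 3, 4, 5]].

So P = [[1, 2, 3, 4, 5]].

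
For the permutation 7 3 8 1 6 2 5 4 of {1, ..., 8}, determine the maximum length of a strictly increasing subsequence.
3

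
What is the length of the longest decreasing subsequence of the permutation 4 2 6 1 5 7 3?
3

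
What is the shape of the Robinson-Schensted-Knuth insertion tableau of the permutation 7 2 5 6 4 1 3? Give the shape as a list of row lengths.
Row-insert each entry into an empty tableau.

After inserting 7: P = [[7]].
After inserting 2: P = [[2], [7]].
After inserting 5: P = [[2, 5], [7]].
After inserting 6: P = [[2, 5, 6], [7]].
After inserting 4: P = [[2, 4, 6], [5], [7]].
After inserting 1: P = [[1, 4, 6], [2], [5], [7]].
After inserting 3: P = [[1, 3, 6], [2, 4], [5], [7]].

The final insertion tableau P = [[1, 3, 6], [2, 4], [5], [7]] has shape [3, 2, 1, 1].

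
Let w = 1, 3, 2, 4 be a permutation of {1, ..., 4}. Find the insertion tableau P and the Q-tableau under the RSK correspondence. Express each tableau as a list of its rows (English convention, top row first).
P = [[1, 2, 4], [3]], Q = [[1, 2, 4], [3]]

Insert each entry of the permutation into P by Schensted row insertion, recording in Q the position of each new cell.

Insert 1: appended to row 1. P = [[1]].
Insert 3: appended to row 1. P = [[1, 3]].
Insert 2: 2 bumps 3 from row 1; 3 starts row 2. P = [[1, 2], [3]].
Insert 4: appended to row 1. P = [[1, 2, 4], [3]].

So P = [[1, 2, 4], [3]], Q = [[1, 2, 4], [3]].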